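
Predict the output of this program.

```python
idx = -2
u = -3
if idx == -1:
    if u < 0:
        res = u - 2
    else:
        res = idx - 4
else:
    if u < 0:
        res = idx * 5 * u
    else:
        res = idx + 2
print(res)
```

idx=-2, u=-3
idx == -1 is False; u < 0 is True
→ res = idx * 5 * u = 30

30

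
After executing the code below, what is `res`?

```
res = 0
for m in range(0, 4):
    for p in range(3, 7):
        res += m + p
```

96

m=0,p=3: res = 0+3 = 3
m=0,p=4: res = 3+4 = 7
m=0,p=5: res = 7+5 = 12
m=0,p=6: res = 12+6 = 18
m=1,p=3: res = 18+4 = 22
m=1,p=4: res = 22+5 = 27
m=1,p=5: res = 27+6 = 33
m=1,p=6: res = 33+7 = 40
m=2,p=3: res = 40+5 = 45
m=2,p=4: res = 45+6 = 51
m=2,p=5: res = 51+7 = 58
m=2,p=6: res = 58+8 = 66
m=3,p=3: res = 66+6 = 72
m=3,p=4: res = 72+7 = 79
m=3,p=5: res = 79+8 = 87
m=3,p=6: res = 87+9 = 96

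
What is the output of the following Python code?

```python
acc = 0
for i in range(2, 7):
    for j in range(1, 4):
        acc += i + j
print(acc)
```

i=2,j=1: acc = 0+3 = 3
i=2,j=2: acc = 3+4 = 7
i=2,j=3: acc = 7+5 = 12
i=3,j=1: acc = 12+4 = 16
i=3,j=2: acc = 16+5 = 21
i=3,j=3: acc = 21+6 = 27
i=4,j=1: acc = 27+5 = 32
i=4,j=2: acc = 32+6 = 38
i=4,j=3: acc = 38+7 = 45
i=5,j=1: acc = 45+6 = 51
i=5,j=2: acc = 51+7 = 58
i=5,j=3: acc = 58+8 = 66
i=6,j=1: acc = 66+7 = 73
i=6,j=2: acc = 73+8 = 81
i=6,j=3: acc = 81+9 = 90

90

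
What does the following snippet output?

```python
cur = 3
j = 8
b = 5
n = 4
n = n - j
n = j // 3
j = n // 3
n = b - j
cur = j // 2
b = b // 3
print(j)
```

0

n = 4-8 = -4
n = 8//3 = 2
j = 2//3 = 0
n = 5-0 = 5
cur = 0//2 = 0
b = 5//3 = 1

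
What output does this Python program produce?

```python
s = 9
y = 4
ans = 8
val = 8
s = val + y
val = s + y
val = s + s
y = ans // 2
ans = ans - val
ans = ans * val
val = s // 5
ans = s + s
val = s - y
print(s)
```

12

s = 8+4 = 12
val = 12+4 = 16
val = 12+12 = 24
y = 8//2 = 4
ans = 8-24 = -16
ans = (-16)*24 = -384
val = 12//5 = 2
ans = 12+12 = 24
val = 12-4 = 8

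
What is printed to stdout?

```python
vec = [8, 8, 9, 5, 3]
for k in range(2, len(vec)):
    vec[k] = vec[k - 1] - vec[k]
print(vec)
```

k=2: vec[2] = 8-9 = -1 → [8, 8, -1, 5, 3]
k=3: vec[3] = (-1)-5 = -6 → [8, 8, -1, -6, 3]
k=4: vec[4] = (-6)-3 = -9 → [8, 8, -1, -6, -9]

[8, 8, -1, -6, -9]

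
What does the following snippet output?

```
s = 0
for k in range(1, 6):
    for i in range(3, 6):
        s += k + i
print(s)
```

k=1,i=3: s = 0+4 = 4
k=1,i=4: s = 4+5 = 9
k=1,i=5: s = 9+6 = 15
k=2,i=3: s = 15+5 = 20
k=2,i=4: s = 20+6 = 26
k=2,i=5: s = 26+7 = 33
k=3,i=3: s = 33+6 = 39
k=3,i=4: s = 39+7 = 46
k=3,i=5: s = 46+8 = 54
k=4,i=3: s = 54+7 = 61
k=4,i=4: s = 61+8 = 69
k=4,i=5: s = 69+9 = 78
k=5,i=3: s = 78+8 = 86
k=5,i=4: s = 86+9 = 95
k=5,i=5: s = 95+10 = 105

105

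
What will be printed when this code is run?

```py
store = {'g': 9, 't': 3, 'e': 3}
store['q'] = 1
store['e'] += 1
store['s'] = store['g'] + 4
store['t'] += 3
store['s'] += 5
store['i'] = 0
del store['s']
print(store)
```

store['q'] = 1 → {'g': 9, 't': 3, 'e': 3, 'q': 1}
store['e'] = 3+1 = 4 → {'g': 9, 't': 3, 'e': 4, 'q': 1}
store['s'] = store['g']+4 = 13 → {'g': 9, 't': 3, 'e': 4, 'q': 1, 's': 13}
store['t'] = 3+3 = 6 → {'g': 9, 't': 6, 'e': 4, 'q': 1, 's': 13}
store['s'] = 13+5 = 18 → {'g': 9, 't': 6, 'e': 4, 'q': 1, 's': 18}
store['i'] = 0 → {'g': 9, 't': 6, 'e': 4, 'q': 1, 's': 18, 'i': 0}
del 's' → {'g': 9, 't': 6, 'e': 4, 'q': 1, 'i': 0}

{'g': 9, 't': 6, 'e': 4, 'q': 1, 'i': 0}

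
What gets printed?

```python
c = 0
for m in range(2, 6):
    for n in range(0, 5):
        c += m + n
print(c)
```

110

m=2,n=0: c = 0+2 = 2
m=2,n=1: c = 2+3 = 5
m=2,n=2: c = 5+4 = 9
m=2,n=3: c = 9+5 = 14
m=2,n=4: c = 14+6 = 20
m=3,n=0: c = 20+3 = 23
m=3,n=1: c = 23+4 = 27
m=3,n=2: c = 27+5 = 32
m=3,n=3: c = 32+6 = 38
m=3,n=4: c = 38+7 = 45
m=4,n=0: c = 45+4 = 49
m=4,n=1: c = 49+5 = 54
m=4,n=2: c = 54+6 = 60
m=4,n=3: c = 60+7 = 67
m=4,n=4: c = 67+8 = 75
m=5,n=0: c = 75+5 = 80
m=5,n=1: c = 80+6 = 86
m=5,n=2: c = 86+7 = 93
m=5,n=3: c = 93+8 = 101
m=5,n=4: c = 101+9 = 110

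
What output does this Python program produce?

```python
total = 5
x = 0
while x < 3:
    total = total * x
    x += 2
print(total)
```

x=0: total = 5*0 = 0
x=2: total = 0*2 = 0

0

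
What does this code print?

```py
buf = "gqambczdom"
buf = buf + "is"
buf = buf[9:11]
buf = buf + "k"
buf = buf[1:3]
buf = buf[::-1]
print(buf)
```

ki

+ 'is' → 'gqambczdomis'
slice [9:11] → 'mi'
+ 'k' → 'mik'
slice [1:3] → 'ik'
reverse → 'ki'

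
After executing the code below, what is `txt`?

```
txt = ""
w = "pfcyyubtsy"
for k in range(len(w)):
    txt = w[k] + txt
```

k=0: prepend 'p' → 'p'
k=1: prepend 'f' → 'fp'
k=2: prepend 'c' → 'cfp'
k=3: prepend 'y' → 'ycfp'
k=4: prepend 'y' → 'yycfp'
k=5: prepend 'u' → 'uyycfp'
k=6: prepend 'b' → 'buyycfp'
k=7: prepend 't' → 'tbuyycfp'
k=8: prepend 's' → 'stbuyycfp'
k=9: prepend 'y' → 'ystbuyycfp'

'ystbuyycfp'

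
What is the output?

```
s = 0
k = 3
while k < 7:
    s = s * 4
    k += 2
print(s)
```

k=3: s = 0*4 = 0
k=5: s = 0*4 = 0

0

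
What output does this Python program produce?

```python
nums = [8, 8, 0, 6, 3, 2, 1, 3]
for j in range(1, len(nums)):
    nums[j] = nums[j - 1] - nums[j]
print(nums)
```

[8, 0, 0, -6, -9, -11, -12, -15]

j=1: nums[1] = 8-8 = 0 → [8, 0, 0, 6, 3, 2, 1, 3]
j=2: nums[2] = 0-0 = 0 → [8, 0, 0, 6, 3, 2, 1, 3]
j=3: nums[3] = 0-6 = -6 → [8, 0, 0, -6, 3, 2, 1, 3]
j=4: nums[4] = (-6)-3 = -9 → [8, 0, 0, -6, -9, 2, 1, 3]
j=5: nums[5] = (-9)-2 = -11 → [8, 0, 0, -6, -9, -11, 1, 3]
j=6: nums[6] = (-11)-1 = -12 → [8, 0, 0, -6, -9, -11, -12, 3]
j=7: nums[7] = (-12)-3 = -15 → [8, 0, 0, -6, -9, -11, -12, -15]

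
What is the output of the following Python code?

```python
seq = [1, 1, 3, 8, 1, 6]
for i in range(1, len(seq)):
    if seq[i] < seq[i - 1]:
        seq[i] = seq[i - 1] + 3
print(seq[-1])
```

14

i=1: 1>=1, unchanged → [1, 1, 3, 8, 1, 6]
i=2: 3>=1, unchanged → [1, 1, 3, 8, 1, 6]
i=3: 8>=3, unchanged → [1, 1, 3, 8, 1, 6]
i=4: 1<8, seq[4] = 8+3 = 11 → [1, 1, 3, 8, 11, 6]
i=5: 6<11, seq[5] = 11+3 = 14 → [1, 1, 3, 8, 11, 14]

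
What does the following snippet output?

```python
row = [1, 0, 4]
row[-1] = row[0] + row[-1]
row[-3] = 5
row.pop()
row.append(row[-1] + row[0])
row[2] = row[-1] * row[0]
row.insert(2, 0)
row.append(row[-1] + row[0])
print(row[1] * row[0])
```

row[-1] = row[0]+row[-1] = 1+4 = 5 → [1, 0, 5]
row[-3] = 5 → [5, 0, 5]
pop() removes 5 → [5, 0]
append row[-1]+row[0] = 0+5 = 5 → [5, 0, 5]
row[2] = row[-1]*row[0] = 5*5 = 25 → [5, 0, 25]
insert 0 at 2 → [5, 0, 0, 25]
append row[-1]+row[0] = 25+5 = 30 → [5, 0, 0, 25, 30]
row[1]*row[0] = 0*5 = 0

0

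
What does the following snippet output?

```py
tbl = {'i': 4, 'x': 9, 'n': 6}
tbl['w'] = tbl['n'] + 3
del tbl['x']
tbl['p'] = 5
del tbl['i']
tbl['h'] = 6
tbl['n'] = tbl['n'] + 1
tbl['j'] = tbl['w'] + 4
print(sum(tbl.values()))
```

tbl['w'] = tbl['n']+3 = 9 → {'i': 4, 'x': 9, 'n': 6, 'w': 9}
del 'x' → {'i': 4, 'n': 6, 'w': 9}
tbl['p'] = 5 → {'i': 4, 'n': 6, 'w': 9, 'p': 5}
del 'i' → {'n': 6, 'w': 9, 'p': 5}
tbl['h'] = 6 → {'n': 6, 'w': 9, 'p': 5, 'h': 6}
tbl['n'] = tbl['n']+1 = 7 → {'n': 7, 'w': 9, 'p': 5, 'h': 6}
tbl['j'] = tbl['w']+4 = 13 → {'n': 7, 'w': 9, 'p': 5, 'h': 6, 'j': 13}
sum of values = 40

40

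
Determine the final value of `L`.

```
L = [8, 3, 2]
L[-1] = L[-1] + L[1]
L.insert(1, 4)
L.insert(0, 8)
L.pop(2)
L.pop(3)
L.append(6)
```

[8, 8, 3, 6]

L[-1] = L[-1]+L[1] = 2+3 = 5 → [8, 3, 5]
insert 4 at 1 → [8, 4, 3, 5]
insert 8 at 0 → [8, 8, 4, 3, 5]
pop(2) removes 4 → [8, 8, 3, 5]
pop(3) removes 5 → [8, 8, 3]
append 6 → [8, 8, 3, 6]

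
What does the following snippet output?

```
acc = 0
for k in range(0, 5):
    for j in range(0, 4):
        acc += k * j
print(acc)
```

k=0,j=0: acc = 0+0 = 0
k=0,j=1: acc = 0+0 = 0
k=0,j=2: acc = 0+0 = 0
k=0,j=3: acc = 0+0 = 0
k=1,j=0: acc = 0+0 = 0
k=1,j=1: acc = 0+1 = 1
k=1,j=2: acc = 1+2 = 3
k=1,j=3: acc = 3+3 = 6
k=2,j=0: acc = 6+0 = 6
k=2,j=1: acc = 6+2 = 8
k=2,j=2: acc = 8+4 = 12
k=2,j=3: acc = 12+6 = 18
k=3,j=0: acc = 18+0 = 18
k=3,j=1: acc = 18+3 = 21
k=3,j=2: acc = 21+6 = 27
k=3,j=3: acc = 27+9 = 36
k=4,j=0: acc = 36+0 = 36
k=4,j=1: acc = 36+4 = 40
k=4,j=2: acc = 40+8 = 48
k=4,j=3: acc = 48+12 = 60

60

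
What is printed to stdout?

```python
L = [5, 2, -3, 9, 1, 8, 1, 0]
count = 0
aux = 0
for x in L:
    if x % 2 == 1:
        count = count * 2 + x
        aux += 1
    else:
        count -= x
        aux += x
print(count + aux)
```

62

x=5: odd, count = 0*2+5 = 5; aux=1
x=2: not odd, count = 5-2 = 3; aux=3
x=-3: odd, count = 3*2+(-3) = 3; aux=4
x=9: odd, count = 3*2+9 = 15; aux=5
x=1: odd, count = 15*2+1 = 31; aux=6
x=8: not odd, count = 31-8 = 23; aux=14
x=1: odd, count = 23*2+1 = 47; aux=15
x=0: not odd, count = 47-0 = 47; aux=15
count+aux = 47+15 = 62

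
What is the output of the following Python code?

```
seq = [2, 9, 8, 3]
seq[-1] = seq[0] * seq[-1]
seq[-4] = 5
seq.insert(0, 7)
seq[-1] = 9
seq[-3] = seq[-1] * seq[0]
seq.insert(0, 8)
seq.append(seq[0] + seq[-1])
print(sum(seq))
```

117

seq[-1] = seq[0]*seq[-1] = 2*3 = 6 → [2, 9, 8, 6]
seq[-4] = 5 → [5, 9, 8, 6]
insert 7 at 0 → [7, 5, 9, 8, 6]
seq[-1] = 9 → [7, 5, 9, 8, 9]
seq[-3] = seq[-1]*seq[0] = 9*7 = 63 → [7, 5, 63, 8, 9]
insert 8 at 0 → [8, 7, 5, 63, 8, 9]
append seq[0]+seq[-1] = 8+9 = 17 → [8, 7, 5, 63, 8, 9, 17]
sum = 117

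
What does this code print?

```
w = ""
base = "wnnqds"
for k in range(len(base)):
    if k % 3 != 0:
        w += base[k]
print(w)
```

k=0: skip
k=1: add 'n' → 'n'
k=2: add 'n' → 'nn'
k=3: skip
k=4: add 'd' → 'nnd'
k=5: add 's' → 'nnds'

nnds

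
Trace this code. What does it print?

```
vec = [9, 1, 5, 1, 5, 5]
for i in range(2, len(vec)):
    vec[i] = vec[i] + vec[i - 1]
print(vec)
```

i=2: vec[2] = 5+1 = 6 → [9, 1, 6, 1, 5, 5]
i=3: vec[3] = 1+6 = 7 → [9, 1, 6, 7, 5, 5]
i=4: vec[4] = 5+7 = 12 → [9, 1, 6, 7, 12, 5]
i=5: vec[5] = 5+12 = 17 → [9, 1, 6, 7, 12, 17]

[9, 1, 6, 7, 12, 17]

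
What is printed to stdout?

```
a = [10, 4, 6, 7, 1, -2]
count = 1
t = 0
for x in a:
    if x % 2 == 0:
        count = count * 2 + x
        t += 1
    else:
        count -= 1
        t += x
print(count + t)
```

130

x=10: even, count = 1*2+10 = 12; t=1
x=4: even, count = 12*2+4 = 28; t=2
x=6: even, count = 28*2+6 = 62; t=3
x=7: not even, count = 62-1 = 61; t=10
x=1: not even, count = 61-1 = 60; t=11
x=-2: even, count = 60*2+(-2) = 118; t=12
count+t = 118+12 = 130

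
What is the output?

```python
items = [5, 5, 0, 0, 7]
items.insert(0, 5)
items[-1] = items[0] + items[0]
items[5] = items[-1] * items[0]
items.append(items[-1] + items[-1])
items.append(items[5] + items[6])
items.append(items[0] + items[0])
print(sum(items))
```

325

insert 5 at 0 → [5, 5, 5, 0, 0, 7]
items[-1] = items[0]+items[0] = 5+5 = 10 → [5, 5, 5, 0, 0, 10]
items[5] = items[-1]*items[0] = 10*5 = 50 → [5, 5, 5, 0, 0, 50]
append items[-1]+items[-1] = 50+50 = 100 → [5, 5, 5, 0, 0, 50, 100]
append items[5]+items[6] = 50+100 = 150 → [5, 5, 5, 0, 0, 50, 100, 150]
append items[0]+items[0] = 5+5 = 10 → [5, 5, 5, 0, 0, 50, 100, 150, 10]
sum = 325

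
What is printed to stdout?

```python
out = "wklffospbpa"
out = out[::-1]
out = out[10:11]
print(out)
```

w

reverse → 'apbpsofflkw'
slice [10:11] → 'w'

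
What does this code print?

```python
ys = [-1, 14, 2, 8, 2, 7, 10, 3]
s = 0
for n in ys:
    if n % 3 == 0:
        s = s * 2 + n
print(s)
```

3

n=-1: not %3==0
n=14: not %3==0
n=2: not %3==0
n=8: not %3==0
n=2: not %3==0
n=7: not %3==0
n=10: not %3==0
n=3: %3==0, s = 0*2+3 = 3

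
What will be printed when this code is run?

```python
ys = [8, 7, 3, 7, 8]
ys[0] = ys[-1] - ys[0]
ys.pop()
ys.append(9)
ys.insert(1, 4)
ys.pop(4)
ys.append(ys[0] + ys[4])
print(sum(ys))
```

32

ys[0] = ys[-1]-ys[0] = 8-8 = 0 → [0, 7, 3, 7, 8]
pop() removes 8 → [0, 7, 3, 7]
append 9 → [0, 7, 3, 7, 9]
insert 4 at 1 → [0, 4, 7, 3, 7, 9]
pop(4) removes 7 → [0, 4, 7, 3, 9]
append ys[0]+ys[4] = 0+9 = 9 → [0, 4, 7, 3, 9, 9]
sum = 32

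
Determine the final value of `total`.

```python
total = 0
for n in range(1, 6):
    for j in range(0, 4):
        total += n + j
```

90

n=1,j=0: total = 0+1 = 1
n=1,j=1: total = 1+2 = 3
n=1,j=2: total = 3+3 = 6
n=1,j=3: total = 6+4 = 10
n=2,j=0: total = 10+2 = 12
n=2,j=1: total = 12+3 = 15
n=2,j=2: total = 15+4 = 19
n=2,j=3: total = 19+5 = 24
n=3,j=0: total = 24+3 = 27
n=3,j=1: total = 27+4 = 31
n=3,j=2: total = 31+5 = 36
n=3,j=3: total = 36+6 = 42
n=4,j=0: total = 42+4 = 46
n=4,j=1: total = 46+5 = 51
n=4,j=2: total = 51+6 = 57
n=4,j=3: total = 57+7 = 64
n=5,j=0: total = 64+5 = 69
n=5,j=1: total = 69+6 = 75
n=5,j=2: total = 75+7 = 82
n=5,j=3: total = 82+8 = 90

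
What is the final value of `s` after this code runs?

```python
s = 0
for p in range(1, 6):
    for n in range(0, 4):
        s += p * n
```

90

p=1,n=0: s = 0+0 = 0
p=1,n=1: s = 0+1 = 1
p=1,n=2: s = 1+2 = 3
p=1,n=3: s = 3+3 = 6
p=2,n=0: s = 6+0 = 6
p=2,n=1: s = 6+2 = 8
p=2,n=2: s = 8+4 = 12
p=2,n=3: s = 12+6 = 18
p=3,n=0: s = 18+0 = 18
p=3,n=1: s = 18+3 = 21
p=3,n=2: s = 21+6 = 27
p=3,n=3: s = 27+9 = 36
p=4,n=0: s = 36+0 = 36
p=4,n=1: s = 36+4 = 40
p=4,n=2: s = 40+8 = 48
p=4,n=3: s = 48+12 = 60
p=5,n=0: s = 60+0 = 60
p=5,n=1: s = 60+5 = 65
p=5,n=2: s = 65+10 = 75
p=5,n=3: s = 75+15 = 90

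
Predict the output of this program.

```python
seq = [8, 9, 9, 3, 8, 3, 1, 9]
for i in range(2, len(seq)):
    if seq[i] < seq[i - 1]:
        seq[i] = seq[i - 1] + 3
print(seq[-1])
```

i=2: 9>=9, unchanged → [8, 9, 9, 3, 8, 3, 1, 9]
i=3: 3<9, seq[3] = 9+3 = 12 → [8, 9, 9, 12, 8, 3, 1, 9]
i=4: 8<12, seq[4] = 12+3 = 15 → [8, 9, 9, 12, 15, 3, 1, 9]
i=5: 3<15, seq[5] = 15+3 = 18 → [8, 9, 9, 12, 15, 18, 1, 9]
i=6: 1<18, seq[6] = 18+3 = 21 → [8, 9, 9, 12, 15, 18, 21, 9]
i=7: 9<21, seq[7] = 21+3 = 24 → [8, 9, 9, 12, 15, 18, 21, 24]

24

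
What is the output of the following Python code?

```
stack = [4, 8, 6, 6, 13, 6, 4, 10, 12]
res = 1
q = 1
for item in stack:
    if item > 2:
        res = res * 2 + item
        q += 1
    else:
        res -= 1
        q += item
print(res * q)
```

item=4: >2, res = 1*2+4 = 6; q=2
item=8: >2, res = 6*2+8 = 20; q=3
item=6: >2, res = 20*2+6 = 46; q=4
item=6: >2, res = 46*2+6 = 98; q=5
item=13: >2, res = 98*2+13 = 209; q=6
item=6: >2, res = 209*2+6 = 424; q=7
item=4: >2, res = 424*2+4 = 852; q=8
item=10: >2, res = 852*2+10 = 1714; q=9
item=12: >2, res = 1714*2+12 = 3440; q=10
res*q = 3440*10 = 34400

34400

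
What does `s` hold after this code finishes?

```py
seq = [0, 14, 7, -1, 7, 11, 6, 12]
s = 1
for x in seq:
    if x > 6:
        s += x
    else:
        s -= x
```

x=0: not >6, s = 1-0 = 1
x=14: >6, s = 1+14 = 15
x=7: >6, s = 15+7 = 22
x=-1: not >6, s = 22-(-1) = 23
x=7: >6, s = 23+7 = 30
x=11: >6, s = 30+11 = 41
x=6: not >6, s = 41-6 = 35
x=12: >6, s = 35+12 = 47

47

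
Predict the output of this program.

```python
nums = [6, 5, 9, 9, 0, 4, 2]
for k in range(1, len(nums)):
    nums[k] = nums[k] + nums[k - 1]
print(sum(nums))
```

163

k=1: nums[1] = 5+6 = 11 → [6, 11, 9, 9, 0, 4, 2]
k=2: nums[2] = 9+11 = 20 → [6, 11, 20, 9, 0, 4, 2]
k=3: nums[3] = 9+20 = 29 → [6, 11, 20, 29, 0, 4, 2]
k=4: nums[4] = 0+29 = 29 → [6, 11, 20, 29, 29, 4, 2]
k=5: nums[5] = 4+29 = 33 → [6, 11, 20, 29, 29, 33, 2]
k=6: nums[6] = 2+33 = 35 → [6, 11, 20, 29, 29, 33, 35]
sum = 163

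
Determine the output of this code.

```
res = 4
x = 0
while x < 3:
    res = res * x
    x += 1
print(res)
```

0

x=0: res = 4*0 = 0
x=1: res = 0*1 = 0
x=2: res = 0*2 = 0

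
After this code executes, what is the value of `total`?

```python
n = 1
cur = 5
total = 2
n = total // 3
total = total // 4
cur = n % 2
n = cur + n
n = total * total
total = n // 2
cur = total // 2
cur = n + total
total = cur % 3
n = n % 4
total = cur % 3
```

0

n = 2//3 = 0
total = 2//4 = 0
cur = 0%2 = 0
n = 0+0 = 0
n = 0*0 = 0
total = 0//2 = 0
cur = 0//2 = 0
cur = 0+0 = 0
total = 0%3 = 0
n = 0%4 = 0
total = 0%3 = 0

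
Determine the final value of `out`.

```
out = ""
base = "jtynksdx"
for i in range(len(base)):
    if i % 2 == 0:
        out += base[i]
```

'jykd'

i=0: add 'j' → 'j'
i=1: skip
i=2: add 'y' → 'jy'
i=3: skip
i=4: add 'k' → 'jyk'
i=5: skip
i=6: add 'd' → 'jykd'
i=7: skip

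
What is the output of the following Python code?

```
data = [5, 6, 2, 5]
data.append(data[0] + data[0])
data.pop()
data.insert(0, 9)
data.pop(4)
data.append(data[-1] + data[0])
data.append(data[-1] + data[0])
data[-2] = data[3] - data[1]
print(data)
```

append data[0]+data[0] = 5+5 = 10 → [5, 6, 2, 5, 10]
pop() removes 10 → [5, 6, 2, 5]
insert 9 at 0 → [9, 5, 6, 2, 5]
pop(4) removes 5 → [9, 5, 6, 2]
append data[-1]+data[0] = 2+9 = 11 → [9, 5, 6, 2, 11]
append data[-1]+data[0] = 11+9 = 20 → [9, 5, 6, 2, 11, 20]
data[-2] = data[3]-data[1] = 2-5 = -3 → [9, 5, 6, 2, -3, 20]

[9, 5, 6, 2, -3, 20]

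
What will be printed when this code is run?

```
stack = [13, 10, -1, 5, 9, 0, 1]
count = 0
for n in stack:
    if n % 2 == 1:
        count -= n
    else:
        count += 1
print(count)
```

-25

n=13: odd, count = 0-13 = -13
n=10: not odd, count = (-13)+1 = -12
n=-1: odd, count = (-12)-(-1) = -11
n=5: odd, count = (-11)-5 = -16
n=9: odd, count = (-16)-9 = -25
n=0: not odd, count = (-25)+1 = -24
n=1: odd, count = (-24)-1 = -25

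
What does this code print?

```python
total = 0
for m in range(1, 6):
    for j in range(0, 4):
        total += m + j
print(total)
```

90

m=1,j=0: total = 0+1 = 1
m=1,j=1: total = 1+2 = 3
m=1,j=2: total = 3+3 = 6
m=1,j=3: total = 6+4 = 10
m=2,j=0: total = 10+2 = 12
m=2,j=1: total = 12+3 = 15
m=2,j=2: total = 15+4 = 19
m=2,j=3: total = 19+5 = 24
m=3,j=0: total = 24+3 = 27
m=3,j=1: total = 27+4 = 31
m=3,j=2: total = 31+5 = 36
m=3,j=3: total = 36+6 = 42
m=4,j=0: total = 42+4 = 46
m=4,j=1: total = 46+5 = 51
m=4,j=2: total = 51+6 = 57
m=4,j=3: total = 57+7 = 64
m=5,j=0: total = 64+5 = 69
m=5,j=1: total = 69+6 = 75
m=5,j=2: total = 75+7 = 82
m=5,j=3: total = 82+8 = 90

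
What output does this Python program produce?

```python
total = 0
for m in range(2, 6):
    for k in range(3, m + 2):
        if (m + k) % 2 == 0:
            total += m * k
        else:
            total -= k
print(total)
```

40

m=2,k=3: odd sum, total = 0-3 = -3
m=3,k=3: even sum, total = (-3)+9 = 6
m=3,k=4: odd sum, total = 6-4 = 2
m=4,k=3: odd sum, total = 2-3 = -1
m=4,k=4: even sum, total = (-1)+16 = 15
m=4,k=5: odd sum, total = 15-5 = 10
m=5,k=3: even sum, total = 10+15 = 25
m=5,k=4: odd sum, total = 25-4 = 21
m=5,k=5: even sum, total = 21+25 = 46
m=5,k=6: odd sum, total = 46-6 = 40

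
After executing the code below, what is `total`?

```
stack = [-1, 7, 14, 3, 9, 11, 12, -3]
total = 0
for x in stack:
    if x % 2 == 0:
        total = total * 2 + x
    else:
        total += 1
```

x=-1: not even, total = 0+1 = 1
x=7: not even, total = 1+1 = 2
x=14: even, total = 2*2+14 = 18
x=3: not even, total = 18+1 = 19
x=9: not even, total = 19+1 = 20
x=11: not even, total = 20+1 = 21
x=12: even, total = 21*2+12 = 54
x=-3: not even, total = 54+1 = 55

55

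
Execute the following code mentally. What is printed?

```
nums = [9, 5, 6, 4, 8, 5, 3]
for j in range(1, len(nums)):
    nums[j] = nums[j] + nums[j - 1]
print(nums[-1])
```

j=1: nums[1] = 5+9 = 14 → [9, 14, 6, 4, 8, 5, 3]
j=2: nums[2] = 6+14 = 20 → [9, 14, 20, 4, 8, 5, 3]
j=3: nums[3] = 4+20 = 24 → [9, 14, 20, 24, 8, 5, 3]
j=4: nums[4] = 8+24 = 32 → [9, 14, 20, 24, 32, 5, 3]
j=5: nums[5] = 5+32 = 37 → [9, 14, 20, 24, 32, 37, 3]
j=6: nums[6] = 3+37 = 40 → [9, 14, 20, 24, 32, 37, 40]

40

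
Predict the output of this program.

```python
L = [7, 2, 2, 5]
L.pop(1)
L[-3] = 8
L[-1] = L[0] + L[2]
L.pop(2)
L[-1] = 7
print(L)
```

pop(1) removes 2 → [7, 2, 5]
L[-3] = 8 → [8, 2, 5]
L[-1] = L[0]+L[2] = 8+5 = 13 → [8, 2, 13]
pop(2) removes 13 → [8, 2]
L[-1] = 7 → [8, 7]

[8, 7]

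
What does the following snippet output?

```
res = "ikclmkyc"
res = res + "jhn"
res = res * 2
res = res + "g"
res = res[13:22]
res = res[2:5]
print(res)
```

mky

+ 'jhn' → 'ikclmkycjhn'
repeat ×2 → 'ikclmkycjhnikclmkycjhn'
+ 'g' → 'ikclmkycjhnikclmkycjhng'
slice [13:22] → 'clmkycjhn'
slice [2:5] → 'mky'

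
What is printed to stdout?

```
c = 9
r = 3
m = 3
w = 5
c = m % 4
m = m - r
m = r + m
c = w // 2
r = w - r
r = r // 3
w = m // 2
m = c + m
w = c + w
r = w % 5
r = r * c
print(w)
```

3

c = 3%4 = 3
m = 3-3 = 0
m = 3+0 = 3
c = 5//2 = 2
r = 5-3 = 2
r = 2//3 = 0
w = 3//2 = 1
m = 2+3 = 5
w = 2+1 = 3
r = 3%5 = 3
r = 3*2 = 6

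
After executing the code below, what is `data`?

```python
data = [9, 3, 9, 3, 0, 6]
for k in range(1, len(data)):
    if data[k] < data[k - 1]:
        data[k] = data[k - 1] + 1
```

[9, 10, 11, 12, 13, 14]

k=1: 3<9, data[1] = 9+1 = 10 → [9, 10, 9, 3, 0, 6]
k=2: 9<10, data[2] = 10+1 = 11 → [9, 10, 11, 3, 0, 6]
k=3: 3<11, data[3] = 11+1 = 12 → [9, 10, 11, 12, 0, 6]
k=4: 0<12, data[4] = 12+1 = 13 → [9, 10, 11, 12, 13, 6]
k=5: 6<13, data[5] = 13+1 = 14 → [9, 10, 11, 12, 13, 14]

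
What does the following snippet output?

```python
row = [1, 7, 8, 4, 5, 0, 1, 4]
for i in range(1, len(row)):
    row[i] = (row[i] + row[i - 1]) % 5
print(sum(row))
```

6

i=1: row[1] = (7+1)%5 = 3 → [1, 3, 8, 4, 5, 0, 1, 4]
i=2: row[2] = (8+3)%5 = 1 → [1, 3, 1, 4, 5, 0, 1, 4]
i=3: row[3] = (4+1)%5 = 0 → [1, 3, 1, 0, 5, 0, 1, 4]
i=4: row[4] = (5+0)%5 = 0 → [1, 3, 1, 0, 0, 0, 1, 4]
i=5: row[5] = (0+0)%5 = 0 → [1, 3, 1, 0, 0, 0, 1, 4]
i=6: row[6] = (1+0)%5 = 1 → [1, 3, 1, 0, 0, 0, 1, 4]
i=7: row[7] = (4+1)%5 = 0 → [1, 3, 1, 0, 0, 0, 1, 0]
sum = 6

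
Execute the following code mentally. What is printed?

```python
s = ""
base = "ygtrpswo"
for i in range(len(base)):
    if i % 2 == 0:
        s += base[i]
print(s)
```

ytpw

i=0: add 'y' → 'y'
i=1: skip
i=2: add 't' → 'yt'
i=3: skip
i=4: add 'p' → 'ytp'
i=5: skip
i=6: add 'w' → 'ytpw'
i=7: skip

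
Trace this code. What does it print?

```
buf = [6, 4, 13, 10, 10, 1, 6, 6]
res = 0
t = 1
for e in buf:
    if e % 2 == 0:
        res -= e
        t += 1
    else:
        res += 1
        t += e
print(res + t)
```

-19

e=6: even, res = 0-6 = -6; t=2
e=4: even, res = (-6)-4 = -10; t=3
e=13: not even, res = (-10)+1 = -9; t=16
e=10: even, res = (-9)-10 = -19; t=17
e=10: even, res = (-19)-10 = -29; t=18
e=1: not even, res = (-29)+1 = -28; t=19
e=6: even, res = (-28)-6 = -34; t=20
e=6: even, res = (-34)-6 = -40; t=21
res+t = (-40)+21 = -19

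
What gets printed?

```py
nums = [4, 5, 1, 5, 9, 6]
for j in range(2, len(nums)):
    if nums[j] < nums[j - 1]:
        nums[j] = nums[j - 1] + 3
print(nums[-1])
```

j=2: 1<5, nums[2] = 5+3 = 8 → [4, 5, 8, 5, 9, 6]
j=3: 5<8, nums[3] = 8+3 = 11 → [4, 5, 8, 11, 9, 6]
j=4: 9<11, nums[4] = 11+3 = 14 → [4, 5, 8, 11, 14, 6]
j=5: 6<14, nums[5] = 14+3 = 17 → [4, 5, 8, 11, 14, 17]

17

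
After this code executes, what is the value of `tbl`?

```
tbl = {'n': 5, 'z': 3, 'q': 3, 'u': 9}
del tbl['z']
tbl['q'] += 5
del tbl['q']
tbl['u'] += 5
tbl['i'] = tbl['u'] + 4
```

{'n': 5, 'u': 14, 'i': 18}

del 'z' → {'n': 5, 'q': 3, 'u': 9}
tbl['q'] = 3+5 = 8 → {'n': 5, 'q': 8, 'u': 9}
del 'q' → {'n': 5, 'u': 9}
tbl['u'] = 9+5 = 14 → {'n': 5, 'u': 14}
tbl['i'] = tbl['u']+4 = 18 → {'n': 5, 'u': 14, 'i': 18}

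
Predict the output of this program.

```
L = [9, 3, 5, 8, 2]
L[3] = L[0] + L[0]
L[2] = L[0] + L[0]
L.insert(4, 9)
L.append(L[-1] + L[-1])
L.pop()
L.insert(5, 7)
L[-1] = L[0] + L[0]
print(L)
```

L[3] = L[0]+L[0] = 9+9 = 18 → [9, 3, 5, 18, 2]
L[2] = L[0]+L[0] = 9+9 = 18 → [9, 3, 18, 18, 2]
insert 9 at 4 → [9, 3, 18, 18, 9, 2]
append L[-1]+L[-1] = 2+2 = 4 → [9, 3, 18, 18, 9, 2, 4]
pop() removes 4 → [9, 3, 18, 18, 9, 2]
insert 7 at 5 → [9, 3, 18, 18, 9, 7, 2]
L[-1] = L[0]+L[0] = 9+9 = 18 → [9, 3, 18, 18, 9, 7, 18]

[9, 3, 18, 18, 9, 7, 18]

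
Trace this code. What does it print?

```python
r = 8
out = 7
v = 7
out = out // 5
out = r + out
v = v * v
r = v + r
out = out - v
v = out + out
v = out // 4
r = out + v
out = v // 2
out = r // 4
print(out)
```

-13

out = 7//5 = 1
out = 8+1 = 9
v = 7*7 = 49
r = 49+8 = 57
out = 9-49 = -40
v = (-40)+(-40) = -80
v = (-40)//4 = -10
r = (-40)+(-10) = -50
out = (-10)//2 = -5
out = (-50)//4 = -13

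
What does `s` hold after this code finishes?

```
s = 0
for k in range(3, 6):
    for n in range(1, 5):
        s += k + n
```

78

k=3,n=1: s = 0+4 = 4
k=3,n=2: s = 4+5 = 9
k=3,n=3: s = 9+6 = 15
k=3,n=4: s = 15+7 = 22
k=4,n=1: s = 22+5 = 27
k=4,n=2: s = 27+6 = 33
k=4,n=3: s = 33+7 = 40
k=4,n=4: s = 40+8 = 48
k=5,n=1: s = 48+6 = 54
k=5,n=2: s = 54+7 = 61
k=5,n=3: s = 61+8 = 69
k=5,n=4: s = 69+9 = 78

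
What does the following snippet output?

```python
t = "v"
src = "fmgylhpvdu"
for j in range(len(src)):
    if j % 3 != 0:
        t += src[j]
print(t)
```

j=0: skip
j=1: add 'm' → 'vm'
j=2: add 'g' → 'vmg'
j=3: skip
j=4: add 'l' → 'vmgl'
j=5: add 'h' → 'vmglh'
j=6: skip
j=7: add 'v' → 'vmglhv'
j=8: add 'd' → 'vmglhvd'
j=9: skip

vmglhvd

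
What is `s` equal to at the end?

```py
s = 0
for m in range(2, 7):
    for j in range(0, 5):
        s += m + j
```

150

m=2,j=0: s = 0+2 = 2
m=2,j=1: s = 2+3 = 5
m=2,j=2: s = 5+4 = 9
m=2,j=3: s = 9+5 = 14
m=2,j=4: s = 14+6 = 20
m=3,j=0: s = 20+3 = 23
m=3,j=1: s = 23+4 = 27
m=3,j=2: s = 27+5 = 32
m=3,j=3: s = 32+6 = 38
m=3,j=4: s = 38+7 = 45
m=4,j=0: s = 45+4 = 49
m=4,j=1: s = 49+5 = 54
m=4,j=2: s = 54+6 = 60
m=4,j=3: s = 60+7 = 67
m=4,j=4: s = 67+8 = 75
m=5,j=0: s = 75+5 = 80
m=5,j=1: s = 80+6 = 86
m=5,j=2: s = 86+7 = 93
m=5,j=3: s = 93+8 = 101
m=5,j=4: s = 101+9 = 110
m=6,j=0: s = 110+6 = 116
m=6,j=1: s = 116+7 = 123
m=6,j=2: s = 123+8 = 131
m=6,j=3: s = 131+9 = 140
m=6,j=4: s = 140+10 = 150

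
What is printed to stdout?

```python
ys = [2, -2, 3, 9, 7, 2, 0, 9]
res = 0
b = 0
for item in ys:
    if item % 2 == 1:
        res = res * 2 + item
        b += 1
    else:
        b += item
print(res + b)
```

89

item=2: not odd; b=2
item=-2: not odd; b=0
item=3: odd, res = 0*2+3 = 3; b=1
item=9: odd, res = 3*2+9 = 15; b=2
item=7: odd, res = 15*2+7 = 37; b=3
item=2: not odd; b=5
item=0: not odd; b=5
item=9: odd, res = 37*2+9 = 83; b=6
res+b = 83+6 = 89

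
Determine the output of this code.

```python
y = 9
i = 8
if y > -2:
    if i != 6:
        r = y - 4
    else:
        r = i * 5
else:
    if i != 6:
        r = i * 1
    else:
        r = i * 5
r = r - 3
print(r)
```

2

y=9, i=8
y > -2 is True; i != 6 is True
→ r = y - 4 = 5
r = 5-3 = 2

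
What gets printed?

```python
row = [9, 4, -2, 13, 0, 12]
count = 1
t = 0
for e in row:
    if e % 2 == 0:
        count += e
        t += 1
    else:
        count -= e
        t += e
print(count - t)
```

e=9: not even, count = 1-9 = -8; t=9
e=4: even, count = (-8)+4 = -4; t=10
e=-2: even, count = (-4)+(-2) = -6; t=11
e=13: not even, count = (-6)-13 = -19; t=24
e=0: even, count = (-19)+0 = -19; t=25
e=12: even, count = (-19)+12 = -7; t=26
count-t = (-7)-26 = -33

-33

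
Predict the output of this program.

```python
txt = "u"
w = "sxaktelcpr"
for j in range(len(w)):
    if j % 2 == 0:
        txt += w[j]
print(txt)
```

usatlp

j=0: add 's' → 'us'
j=1: skip
j=2: add 'a' → 'usa'
j=3: skip
j=4: add 't' → 'usat'
j=5: skip
j=6: add 'l' → 'usatl'
j=7: skip
j=8: add 'p' → 'usatlp'
j=9: skip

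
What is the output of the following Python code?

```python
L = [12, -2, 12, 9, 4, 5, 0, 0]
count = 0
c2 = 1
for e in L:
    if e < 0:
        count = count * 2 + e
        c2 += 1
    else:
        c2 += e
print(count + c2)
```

42

e=12: not <0; c2=13
e=-2: <0, count = 0*2+(-2) = -2; c2=14
e=12: not <0; c2=26
e=9: not <0; c2=35
e=4: not <0; c2=39
e=5: not <0; c2=44
e=0: not <0; c2=44
e=0: not <0; c2=44
count+c2 = (-2)+44 = 42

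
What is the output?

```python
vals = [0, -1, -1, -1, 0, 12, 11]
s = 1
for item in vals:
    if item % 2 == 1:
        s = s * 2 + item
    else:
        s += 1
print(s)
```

33

item=0: not odd, s = 1+1 = 2
item=-1: odd, s = 2*2+(-1) = 3
item=-1: odd, s = 3*2+(-1) = 5
item=-1: odd, s = 5*2+(-1) = 9
item=0: not odd, s = 9+1 = 10
item=12: not odd, s = 10+1 = 11
item=11: odd, s = 11*2+11 = 33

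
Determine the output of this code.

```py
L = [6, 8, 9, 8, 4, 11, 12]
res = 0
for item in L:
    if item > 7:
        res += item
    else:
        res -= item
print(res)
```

item=6: not >7, res = 0-6 = -6
item=8: >7, res = (-6)+8 = 2
item=9: >7, res = 2+9 = 11
item=8: >7, res = 11+8 = 19
item=4: not >7, res = 19-4 = 15
item=11: >7, res = 15+11 = 26
item=12: >7, res = 26+12 = 38

38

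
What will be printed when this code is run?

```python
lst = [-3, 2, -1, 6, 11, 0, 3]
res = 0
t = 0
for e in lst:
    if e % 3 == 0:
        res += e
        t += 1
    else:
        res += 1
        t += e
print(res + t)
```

e=-3: %3==0, res = 0+(-3) = -3; t=1
e=2: not %3==0, res = (-3)+1 = -2; t=3
e=-1: not %3==0, res = (-2)+1 = -1; t=2
e=6: %3==0, res = (-1)+6 = 5; t=3
e=11: not %3==0, res = 5+1 = 6; t=14
e=0: %3==0, res = 6+0 = 6; t=15
e=3: %3==0, res = 6+3 = 9; t=16
res+t = 9+16 = 25

25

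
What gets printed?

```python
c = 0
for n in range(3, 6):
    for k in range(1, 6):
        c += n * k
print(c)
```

180

n=3,k=1: c = 0+3 = 3
n=3,k=2: c = 3+6 = 9
n=3,k=3: c = 9+9 = 18
n=3,k=4: c = 18+12 = 30
n=3,k=5: c = 30+15 = 45
n=4,k=1: c = 45+4 = 49
n=4,k=2: c = 49+8 = 57
n=4,k=3: c = 57+12 = 69
n=4,k=4: c = 69+16 = 85
n=4,k=5: c = 85+20 = 105
n=5,k=1: c = 105+5 = 110
n=5,k=2: c = 110+10 = 120
n=5,k=3: c = 120+15 = 135
n=5,k=4: c = 135+20 = 155
n=5,k=5: c = 155+25 = 180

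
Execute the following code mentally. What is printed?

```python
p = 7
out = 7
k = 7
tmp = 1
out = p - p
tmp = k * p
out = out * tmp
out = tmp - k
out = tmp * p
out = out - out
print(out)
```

out = 7-7 = 0
tmp = 7*7 = 49
out = 0*49 = 0
out = 49-7 = 42
out = 49*7 = 343
out = 343-343 = 0

0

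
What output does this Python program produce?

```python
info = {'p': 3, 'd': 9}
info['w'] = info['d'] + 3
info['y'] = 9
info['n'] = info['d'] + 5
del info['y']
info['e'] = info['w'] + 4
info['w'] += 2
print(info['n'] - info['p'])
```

info['w'] = info['d']+3 = 12 → {'p': 3, 'd': 9, 'w': 12}
info['y'] = 9 → {'p': 3, 'd': 9, 'w': 12, 'y': 9}
info['n'] = info['d']+5 = 14 → {'p': 3, 'd': 9, 'w': 12, 'y': 9, 'n': 14}
del 'y' → {'p': 3, 'd': 9, 'w': 12, 'n': 14}
info['e'] = info['w']+4 = 16 → {'p': 3, 'd': 9, 'w': 12, 'n': 14, 'e': 16}
info['w'] = 12+2 = 14 → {'p': 3, 'd': 9, 'w': 14, 'n': 14, 'e': 16}
info['n']-info['p'] = 14-3 = 11

11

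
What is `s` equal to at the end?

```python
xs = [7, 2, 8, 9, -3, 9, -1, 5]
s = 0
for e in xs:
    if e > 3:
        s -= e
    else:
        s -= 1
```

-41

e=7: >3, s = 0-7 = -7
e=2: not >3, s = (-7)-1 = -8
e=8: >3, s = (-8)-8 = -16
e=9: >3, s = (-16)-9 = -25
e=-3: not >3, s = (-25)-1 = -26
e=9: >3, s = (-26)-9 = -35
e=-1: not >3, s = (-35)-1 = -36
e=5: >3, s = (-36)-5 = -41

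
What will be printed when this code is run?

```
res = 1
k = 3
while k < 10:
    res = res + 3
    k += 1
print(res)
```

k=3: res = 1+3 = 4
k=4: res = 4+3 = 7
k=5: res = 7+3 = 10
k=6: res = 10+3 = 13
k=7: res = 13+3 = 16
k=8: res = 16+3 = 19
k=9: res = 19+3 = 22

22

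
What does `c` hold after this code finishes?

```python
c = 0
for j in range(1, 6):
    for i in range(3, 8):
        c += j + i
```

200

j=1,i=3: c = 0+4 = 4
j=1,i=4: c = 4+5 = 9
j=1,i=5: c = 9+6 = 15
j=1,i=6: c = 15+7 = 22
j=1,i=7: c = 22+8 = 30
j=2,i=3: c = 30+5 = 35
j=2,i=4: c = 35+6 = 41
j=2,i=5: c = 41+7 = 48
j=2,i=6: c = 48+8 = 56
j=2,i=7: c = 56+9 = 65
j=3,i=3: c = 65+6 = 71
j=3,i=4: c = 71+7 = 78
j=3,i=5: c = 78+8 = 86
j=3,i=6: c = 86+9 = 95
j=3,i=7: c = 95+10 = 105
j=4,i=3: c = 105+7 = 112
j=4,i=4: c = 112+8 = 120
j=4,i=5: c = 120+9 = 129
j=4,i=6: c = 129+10 = 139
j=4,i=7: c = 139+11 = 150
j=5,i=3: c = 150+8 = 158
j=5,i=4: c = 158+9 = 167
j=5,i=5: c = 167+10 = 177
j=5,i=6: c = 177+11 = 188
j=5,i=7: c = 188+12 = 200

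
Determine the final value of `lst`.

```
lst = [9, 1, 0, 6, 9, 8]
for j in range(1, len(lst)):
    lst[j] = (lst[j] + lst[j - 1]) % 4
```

j=1: lst[1] = (1+9)%4 = 2 → [9, 2, 0, 6, 9, 8]
j=2: lst[2] = (0+2)%4 = 2 → [9, 2, 2, 6, 9, 8]
j=3: lst[3] = (6+2)%4 = 0 → [9, 2, 2, 0, 9, 8]
j=4: lst[4] = (9+0)%4 = 1 → [9, 2, 2, 0, 1, 8]
j=5: lst[5] = (8+1)%4 = 1 → [9, 2, 2, 0, 1, 1]

[9, 2, 2, 0, 1, 1]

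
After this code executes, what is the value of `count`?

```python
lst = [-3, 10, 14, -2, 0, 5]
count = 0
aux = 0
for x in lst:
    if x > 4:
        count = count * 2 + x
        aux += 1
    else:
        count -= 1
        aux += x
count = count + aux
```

x=-3: not >4, count = 0-1 = -1; aux=-3
x=10: >4, count = (-1)*2+10 = 8; aux=-2
x=14: >4, count = 8*2+14 = 30; aux=-1
x=-2: not >4, count = 30-1 = 29; aux=-3
x=0: not >4, count = 29-1 = 28; aux=-3
x=5: >4, count = 28*2+5 = 61; aux=-2
count+aux = 61+(-2) = 59

59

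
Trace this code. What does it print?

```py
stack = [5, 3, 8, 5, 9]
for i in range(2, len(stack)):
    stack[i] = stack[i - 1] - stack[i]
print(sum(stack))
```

-26

i=2: stack[2] = 3-8 = -5 → [5, 3, -5, 5, 9]
i=3: stack[3] = (-5)-5 = -10 → [5, 3, -5, -10, 9]
i=4: stack[4] = (-10)-9 = -19 → [5, 3, -5, -10, -19]
sum = -26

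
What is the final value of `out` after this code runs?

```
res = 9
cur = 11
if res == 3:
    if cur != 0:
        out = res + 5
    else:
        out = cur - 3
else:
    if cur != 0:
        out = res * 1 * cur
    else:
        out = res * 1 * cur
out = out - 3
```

res=9, cur=11
res == 3 is False; cur != 0 is True
→ out = res * 1 * cur = 99
out = 99-3 = 96

96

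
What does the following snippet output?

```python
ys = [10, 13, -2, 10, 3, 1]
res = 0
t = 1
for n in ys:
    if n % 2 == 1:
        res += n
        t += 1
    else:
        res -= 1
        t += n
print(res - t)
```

-8

n=10: not odd, res = 0-1 = -1; t=11
n=13: odd, res = (-1)+13 = 12; t=12
n=-2: not odd, res = 12-1 = 11; t=10
n=10: not odd, res = 11-1 = 10; t=20
n=3: odd, res = 10+3 = 13; t=21
n=1: odd, res = 13+1 = 14; t=22
res-t = 14-22 = -8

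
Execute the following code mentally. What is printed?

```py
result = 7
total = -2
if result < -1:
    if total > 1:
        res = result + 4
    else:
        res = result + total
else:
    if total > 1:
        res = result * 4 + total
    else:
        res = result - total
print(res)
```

9

result=7, total=-2
result < -1 is False; total > 1 is False
→ res = result - total = 9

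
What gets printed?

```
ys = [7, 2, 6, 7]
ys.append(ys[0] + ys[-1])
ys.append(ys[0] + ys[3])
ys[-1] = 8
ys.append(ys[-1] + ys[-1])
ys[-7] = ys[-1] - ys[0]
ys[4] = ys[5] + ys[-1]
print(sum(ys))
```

append ys[0]+ys[-1] = 7+7 = 14 → [7, 2, 6, 7, 14]
append ys[0]+ys[3] = 7+7 = 14 → [7, 2, 6, 7, 14, 14]
ys[-1] = 8 → [7, 2, 6, 7, 14, 8]
append ys[-1]+ys[-1] = 8+8 = 16 → [7, 2, 6, 7, 14, 8, 16]
ys[-7] = ys[-1]-ys[0] = 16-7 = 9 → [9, 2, 6, 7, 14, 8, 16]
ys[4] = ys[5]+ys[-1] = 8+16 = 24 → [9, 2, 6, 7, 24, 8, 16]
sum = 72

72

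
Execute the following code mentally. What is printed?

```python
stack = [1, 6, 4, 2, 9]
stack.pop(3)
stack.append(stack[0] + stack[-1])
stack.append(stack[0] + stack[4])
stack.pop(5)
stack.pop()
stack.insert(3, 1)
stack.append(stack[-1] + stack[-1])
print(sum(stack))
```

pop(3) removes 2 → [1, 6, 4, 9]
append stack[0]+stack[-1] = 1+9 = 10 → [1, 6, 4, 9, 10]
append stack[0]+stack[4] = 1+10 = 11 → [1, 6, 4, 9, 10, 11]
pop(5) removes 11 → [1, 6, 4, 9, 10]
pop() removes 10 → [1, 6, 4, 9]
insert 1 at 3 → [1, 6, 4, 1, 9]
append stack[-1]+stack[-1] = 9+9 = 18 → [1, 6, 4, 1, 9, 18]
sum = 39

39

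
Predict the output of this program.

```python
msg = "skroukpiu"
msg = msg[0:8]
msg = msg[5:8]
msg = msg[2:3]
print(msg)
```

slice [0:8] → 'skroukpi'
slice [5:8] → 'kpi'
slice [2:3] → 'i'

i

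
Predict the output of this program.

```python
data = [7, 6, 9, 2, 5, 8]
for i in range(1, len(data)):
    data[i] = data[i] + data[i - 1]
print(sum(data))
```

i=1: data[1] = 6+7 = 13 → [7, 13, 9, 2, 5, 8]
i=2: data[2] = 9+13 = 22 → [7, 13, 22, 2, 5, 8]
i=3: data[3] = 2+22 = 24 → [7, 13, 22, 24, 5, 8]
i=4: data[4] = 5+24 = 29 → [7, 13, 22, 24, 29, 8]
i=5: data[5] = 8+29 = 37 → [7, 13, 22, 24, 29, 37]
sum = 132

132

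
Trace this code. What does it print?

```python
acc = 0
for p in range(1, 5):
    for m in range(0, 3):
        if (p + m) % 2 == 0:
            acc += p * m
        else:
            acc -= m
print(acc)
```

10

p=1,m=0: odd sum, acc = 0-0 = 0
p=1,m=1: even sum, acc = 0+1 = 1
p=1,m=2: odd sum, acc = 1-2 = -1
p=2,m=0: even sum, acc = (-1)+0 = -1
p=2,m=1: odd sum, acc = (-1)-1 = -2
p=2,m=2: even sum, acc = (-2)+4 = 2
p=3,m=0: odd sum, acc = 2-0 = 2
p=3,m=1: even sum, acc = 2+3 = 5
p=3,m=2: odd sum, acc = 5-2 = 3
p=4,m=0: even sum, acc = 3+0 = 3
p=4,m=1: odd sum, acc = 3-1 = 2
p=4,m=2: even sum, acc = 2+8 = 10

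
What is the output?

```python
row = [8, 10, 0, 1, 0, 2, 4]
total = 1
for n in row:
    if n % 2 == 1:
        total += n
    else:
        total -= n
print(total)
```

n=8: not odd, total = 1-8 = -7
n=10: not odd, total = (-7)-10 = -17
n=0: not odd, total = (-17)-0 = -17
n=1: odd, total = (-17)+1 = -16
n=0: not odd, total = (-16)-0 = -16
n=2: not odd, total = (-16)-2 = -18
n=4: not odd, total = (-18)-4 = -22

-22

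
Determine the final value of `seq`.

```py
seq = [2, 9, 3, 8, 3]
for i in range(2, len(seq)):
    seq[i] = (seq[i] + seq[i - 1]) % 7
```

[2, 9, 5, 6, 2]

i=2: seq[2] = (3+9)%7 = 5 → [2, 9, 5, 8, 3]
i=3: seq[3] = (8+5)%7 = 6 → [2, 9, 5, 6, 3]
i=4: seq[4] = (3+6)%7 = 2 → [2, 9, 5, 6, 2]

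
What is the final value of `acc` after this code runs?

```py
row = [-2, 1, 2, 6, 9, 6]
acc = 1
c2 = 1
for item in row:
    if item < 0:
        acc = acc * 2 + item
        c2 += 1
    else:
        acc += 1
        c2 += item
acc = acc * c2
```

130

item=-2: <0, acc = 1*2+(-2) = 0; c2=2
item=1: not <0, acc = 0+1 = 1; c2=3
item=2: not <0, acc = 1+1 = 2; c2=5
item=6: not <0, acc = 2+1 = 3; c2=11
item=9: not <0, acc = 3+1 = 4; c2=20
item=6: not <0, acc = 4+1 = 5; c2=26
acc*c2 = 5*26 = 130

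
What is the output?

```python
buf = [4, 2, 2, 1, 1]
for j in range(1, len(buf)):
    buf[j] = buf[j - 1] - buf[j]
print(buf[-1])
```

j=1: buf[1] = 4-2 = 2 → [4, 2, 2, 1, 1]
j=2: buf[2] = 2-2 = 0 → [4, 2, 0, 1, 1]
j=3: buf[3] = 0-1 = -1 → [4, 2, 0, -1, 1]
j=4: buf[4] = (-1)-1 = -2 → [4, 2, 0, -1, -2]

-2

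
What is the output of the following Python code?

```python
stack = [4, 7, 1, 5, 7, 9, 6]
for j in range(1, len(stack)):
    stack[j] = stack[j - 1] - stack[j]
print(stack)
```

j=1: stack[1] = 4-7 = -3 → [4, -3, 1, 5, 7, 9, 6]
j=2: stack[2] = (-3)-1 = -4 → [4, -3, -4, 5, 7, 9, 6]
j=3: stack[3] = (-4)-5 = -9 → [4, -3, -4, -9, 7, 9, 6]
j=4: stack[4] = (-9)-7 = -16 → [4, -3, -4, -9, -16, 9, 6]
j=5: stack[5] = (-16)-9 = -25 → [4, -3, -4, -9, -16, -25, 6]
j=6: stack[6] = (-25)-6 = -31 → [4, -3, -4, -9, -16, -25, -31]

[4, -3, -4, -9, -16, -25, -31]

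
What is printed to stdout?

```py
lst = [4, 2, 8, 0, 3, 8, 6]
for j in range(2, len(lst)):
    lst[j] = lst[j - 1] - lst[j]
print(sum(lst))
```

j=2: lst[2] = 2-8 = -6 → [4, 2, -6, 0, 3, 8, 6]
j=3: lst[3] = (-6)-0 = -6 → [4, 2, -6, -6, 3, 8, 6]
j=4: lst[4] = (-6)-3 = -9 → [4, 2, -6, -6, -9, 8, 6]
j=5: lst[5] = (-9)-8 = -17 → [4, 2, -6, -6, -9, -17, 6]
j=6: lst[6] = (-17)-6 = -23 → [4, 2, -6, -6, -9, -17, -23]
sum = -55

-55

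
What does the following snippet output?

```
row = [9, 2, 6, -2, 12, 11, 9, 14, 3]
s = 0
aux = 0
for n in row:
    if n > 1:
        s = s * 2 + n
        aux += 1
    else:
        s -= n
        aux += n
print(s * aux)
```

11298

n=9: >1, s = 0*2+9 = 9; aux=1
n=2: >1, s = 9*2+2 = 20; aux=2
n=6: >1, s = 20*2+6 = 46; aux=3
n=-2: not >1, s = 46-(-2) = 48; aux=1
n=12: >1, s = 48*2+12 = 108; aux=2
n=11: >1, s = 108*2+11 = 227; aux=3
n=9: >1, s = 227*2+9 = 463; aux=4
n=14: >1, s = 463*2+14 = 940; aux=5
n=3: >1, s = 940*2+3 = 1883; aux=6
s*aux = 1883*6 = 11298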